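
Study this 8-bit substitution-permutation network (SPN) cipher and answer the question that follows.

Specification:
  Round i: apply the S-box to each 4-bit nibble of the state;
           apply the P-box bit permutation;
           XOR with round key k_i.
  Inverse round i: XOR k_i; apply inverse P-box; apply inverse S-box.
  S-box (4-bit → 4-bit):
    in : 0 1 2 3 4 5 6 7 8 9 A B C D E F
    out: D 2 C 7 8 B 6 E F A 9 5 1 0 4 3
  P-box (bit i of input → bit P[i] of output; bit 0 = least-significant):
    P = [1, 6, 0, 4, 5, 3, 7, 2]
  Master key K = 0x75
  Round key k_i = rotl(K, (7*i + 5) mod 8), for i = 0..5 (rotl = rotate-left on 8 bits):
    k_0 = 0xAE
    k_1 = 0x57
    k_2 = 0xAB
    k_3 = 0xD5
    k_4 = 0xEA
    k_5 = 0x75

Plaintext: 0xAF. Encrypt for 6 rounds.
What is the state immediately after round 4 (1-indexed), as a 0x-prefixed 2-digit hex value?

0x3F

s_0 = plaintext = 0xAF
s_1 = Round(s_0, k_0) = 0xC8
s_2 = Round(s_1, k_1) = 0x24
s_3 = Round(s_2, k_2) = 0x3F
s_4 = Round(s_3, k_3) = 0x3F
s_5 = Round(s_4, k_4) = 0x00
s_6 = Round(s_5, k_5) = 0xC2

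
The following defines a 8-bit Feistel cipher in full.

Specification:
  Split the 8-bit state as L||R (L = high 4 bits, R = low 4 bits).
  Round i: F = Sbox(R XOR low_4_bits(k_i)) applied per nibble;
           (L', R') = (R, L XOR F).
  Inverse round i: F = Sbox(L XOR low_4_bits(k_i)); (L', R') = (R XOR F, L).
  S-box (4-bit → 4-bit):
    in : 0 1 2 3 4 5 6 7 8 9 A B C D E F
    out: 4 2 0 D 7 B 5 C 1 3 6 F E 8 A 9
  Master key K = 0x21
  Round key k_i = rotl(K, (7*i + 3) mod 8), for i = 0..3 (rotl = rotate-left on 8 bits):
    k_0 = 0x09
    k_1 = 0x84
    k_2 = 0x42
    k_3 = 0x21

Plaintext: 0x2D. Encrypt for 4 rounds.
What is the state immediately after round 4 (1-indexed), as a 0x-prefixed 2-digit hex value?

0xD1

s_0 = plaintext = 0x2D
s_1 = Round(s_0, k_0) = 0xD5
s_2 = Round(s_1, k_1) = 0x5F
s_3 = Round(s_2, k_2) = 0xFD
s_4 = Round(s_3, k_3) = 0xD1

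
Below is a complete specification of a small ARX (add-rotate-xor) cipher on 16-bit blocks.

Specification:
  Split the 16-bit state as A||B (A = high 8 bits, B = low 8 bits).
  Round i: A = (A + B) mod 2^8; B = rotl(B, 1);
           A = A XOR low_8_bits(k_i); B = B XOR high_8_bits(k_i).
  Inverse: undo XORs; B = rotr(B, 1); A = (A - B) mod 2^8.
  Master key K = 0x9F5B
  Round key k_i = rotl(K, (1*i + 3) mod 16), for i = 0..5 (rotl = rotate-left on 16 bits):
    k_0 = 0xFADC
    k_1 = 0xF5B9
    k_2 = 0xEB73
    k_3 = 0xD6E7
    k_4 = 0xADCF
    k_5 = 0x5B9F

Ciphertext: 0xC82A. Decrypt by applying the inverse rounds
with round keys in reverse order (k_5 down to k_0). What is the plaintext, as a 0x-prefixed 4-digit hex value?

0x88B8

s_0 = ciphertext = 0xC82A
s_1 = InvRound(s_0, k_5) = 0x9FB8
s_2 = InvRound(s_1, k_4) = 0xC68A
s_3 = InvRound(s_2, k_3) = 0xF32E
s_4 = InvRound(s_3, k_2) = 0x9EE2
s_5 = InvRound(s_4, k_1) = 0x9C8B
s_6 = InvRound(s_5, k_0) = 0x88B8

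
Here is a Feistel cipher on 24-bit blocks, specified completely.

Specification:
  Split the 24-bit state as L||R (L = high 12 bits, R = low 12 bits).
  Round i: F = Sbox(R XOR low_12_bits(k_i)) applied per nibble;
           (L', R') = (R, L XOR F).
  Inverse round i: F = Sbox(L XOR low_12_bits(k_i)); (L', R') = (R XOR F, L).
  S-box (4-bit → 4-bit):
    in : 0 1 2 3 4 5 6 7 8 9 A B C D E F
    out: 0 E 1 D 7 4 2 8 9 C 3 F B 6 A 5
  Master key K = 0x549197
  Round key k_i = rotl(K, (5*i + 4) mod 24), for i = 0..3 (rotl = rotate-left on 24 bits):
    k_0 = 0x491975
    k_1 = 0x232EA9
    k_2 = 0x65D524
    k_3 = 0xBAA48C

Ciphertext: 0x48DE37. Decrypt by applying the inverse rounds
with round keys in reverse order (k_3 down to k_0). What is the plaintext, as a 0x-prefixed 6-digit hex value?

s_0 = ciphertext = 0x48DE37
s_1 = InvRound(s_0, k_3) = 0xE3948D
s_2 = InvRound(s_1, k_2) = 0xB6BE39
s_3 = InvRound(s_2, k_1) = 0xA88B6B
s_4 = InvRound(s_3, k_0) = 0x63DA88

0x63DA88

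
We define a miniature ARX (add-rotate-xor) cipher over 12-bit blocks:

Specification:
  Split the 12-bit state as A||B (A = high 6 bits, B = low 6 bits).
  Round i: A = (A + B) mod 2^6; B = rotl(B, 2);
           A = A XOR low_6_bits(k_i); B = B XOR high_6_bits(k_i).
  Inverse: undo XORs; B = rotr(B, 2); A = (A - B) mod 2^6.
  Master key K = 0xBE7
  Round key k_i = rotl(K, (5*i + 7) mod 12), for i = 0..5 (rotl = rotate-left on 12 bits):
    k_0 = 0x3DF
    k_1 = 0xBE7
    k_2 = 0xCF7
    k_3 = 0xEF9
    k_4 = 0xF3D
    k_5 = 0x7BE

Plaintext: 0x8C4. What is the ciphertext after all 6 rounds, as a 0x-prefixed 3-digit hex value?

0x9A9

s_0 = plaintext = 0x8C4
s_1 = Round(s_0, k_0) = 0xE1F
s_2 = Round(s_1, k_1) = 0xC12
s_3 = Round(s_2, k_2) = 0xD7A
s_4 = Round(s_3, k_3) = 0x590
s_5 = Round(s_4, k_4) = 0x6FD
s_6 = Round(s_5, k_5) = 0x9A9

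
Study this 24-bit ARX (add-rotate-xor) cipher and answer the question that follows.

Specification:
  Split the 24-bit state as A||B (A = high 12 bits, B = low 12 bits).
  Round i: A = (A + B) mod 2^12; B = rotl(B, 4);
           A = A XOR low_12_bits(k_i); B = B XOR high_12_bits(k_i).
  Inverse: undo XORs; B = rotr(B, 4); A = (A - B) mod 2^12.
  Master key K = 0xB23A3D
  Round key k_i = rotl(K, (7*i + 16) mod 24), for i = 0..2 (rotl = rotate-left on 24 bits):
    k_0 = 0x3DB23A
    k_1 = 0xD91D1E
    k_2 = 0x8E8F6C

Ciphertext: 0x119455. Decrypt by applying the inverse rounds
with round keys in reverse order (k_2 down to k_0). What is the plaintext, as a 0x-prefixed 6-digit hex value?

0x2F8E9D

s_0 = ciphertext = 0x119455
s_1 = InvRound(s_0, k_2) = 0x0AADCB
s_2 = InvRound(s_1, k_1) = 0x3AFA05
s_3 = InvRound(s_2, k_0) = 0x2F8E9D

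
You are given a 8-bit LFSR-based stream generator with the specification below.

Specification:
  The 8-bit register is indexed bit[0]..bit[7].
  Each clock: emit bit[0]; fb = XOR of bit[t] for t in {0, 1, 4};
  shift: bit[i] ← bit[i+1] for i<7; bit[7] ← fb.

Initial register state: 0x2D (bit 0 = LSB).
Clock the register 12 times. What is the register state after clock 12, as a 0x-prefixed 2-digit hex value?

0xF2

reg_0 = 0x2D
clock 1: out=1, reg = 0x96
clock 2: out=0, reg = 0x4B
clock 3: out=1, reg = 0x25
clock 4: out=1, reg = 0x92
clock 5: out=0, reg = 0x49
clock 6: out=1, reg = 0xA4
clock 7: out=0, reg = 0x52
clock 8: out=0, reg = 0x29
clock 9: out=1, reg = 0x94
clock 10: out=0, reg = 0xCA
clock 11: out=0, reg = 0xE5
clock 12: out=1, reg = 0xF2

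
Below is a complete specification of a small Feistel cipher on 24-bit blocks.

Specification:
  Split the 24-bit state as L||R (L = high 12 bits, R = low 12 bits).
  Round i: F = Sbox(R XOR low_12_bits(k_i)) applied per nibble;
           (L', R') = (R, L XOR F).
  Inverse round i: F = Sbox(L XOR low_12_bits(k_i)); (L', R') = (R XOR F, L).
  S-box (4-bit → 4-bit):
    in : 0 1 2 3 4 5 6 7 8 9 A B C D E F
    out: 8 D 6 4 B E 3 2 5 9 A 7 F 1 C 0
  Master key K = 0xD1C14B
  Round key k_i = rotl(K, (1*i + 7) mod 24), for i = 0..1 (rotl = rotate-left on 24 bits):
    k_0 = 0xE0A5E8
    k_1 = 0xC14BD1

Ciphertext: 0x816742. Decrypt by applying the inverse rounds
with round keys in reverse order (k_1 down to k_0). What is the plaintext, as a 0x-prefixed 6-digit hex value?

s_0 = ciphertext = 0x816742
s_1 = InvRound(s_0, k_1) = 0x3B0816
s_2 = InvRound(s_1, k_0) = 0xBF33B0

0xBF33B0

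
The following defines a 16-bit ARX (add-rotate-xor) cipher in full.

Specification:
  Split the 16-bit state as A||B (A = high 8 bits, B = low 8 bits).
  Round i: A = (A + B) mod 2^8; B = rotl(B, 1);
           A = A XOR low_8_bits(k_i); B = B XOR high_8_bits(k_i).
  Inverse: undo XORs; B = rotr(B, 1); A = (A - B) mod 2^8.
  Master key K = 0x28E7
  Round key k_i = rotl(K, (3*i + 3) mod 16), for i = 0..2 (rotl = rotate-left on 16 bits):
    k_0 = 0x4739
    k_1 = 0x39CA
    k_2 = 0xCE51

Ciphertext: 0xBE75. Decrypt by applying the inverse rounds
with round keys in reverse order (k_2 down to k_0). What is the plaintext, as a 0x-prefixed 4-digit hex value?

0xC59A

s_0 = ciphertext = 0xBE75
s_1 = InvRound(s_0, k_2) = 0x12DD
s_2 = InvRound(s_1, k_1) = 0x6672
s_3 = InvRound(s_2, k_0) = 0xC59A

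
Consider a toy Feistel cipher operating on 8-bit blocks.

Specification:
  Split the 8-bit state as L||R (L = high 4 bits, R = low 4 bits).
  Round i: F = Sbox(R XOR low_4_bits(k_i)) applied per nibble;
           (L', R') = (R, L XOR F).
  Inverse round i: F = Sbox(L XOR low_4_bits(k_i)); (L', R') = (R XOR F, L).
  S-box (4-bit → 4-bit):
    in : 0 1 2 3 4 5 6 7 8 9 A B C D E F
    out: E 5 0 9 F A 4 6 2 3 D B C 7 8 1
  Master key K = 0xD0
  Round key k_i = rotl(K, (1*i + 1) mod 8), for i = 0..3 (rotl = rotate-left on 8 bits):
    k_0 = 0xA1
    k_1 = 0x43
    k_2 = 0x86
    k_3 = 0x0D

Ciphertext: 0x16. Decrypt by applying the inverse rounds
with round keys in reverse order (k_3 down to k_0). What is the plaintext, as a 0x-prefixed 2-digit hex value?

s_0 = ciphertext = 0x16
s_1 = InvRound(s_0, k_3) = 0xA1
s_2 = InvRound(s_1, k_2) = 0xDA
s_3 = InvRound(s_2, k_1) = 0x2D
s_4 = InvRound(s_3, k_0) = 0x42

0x42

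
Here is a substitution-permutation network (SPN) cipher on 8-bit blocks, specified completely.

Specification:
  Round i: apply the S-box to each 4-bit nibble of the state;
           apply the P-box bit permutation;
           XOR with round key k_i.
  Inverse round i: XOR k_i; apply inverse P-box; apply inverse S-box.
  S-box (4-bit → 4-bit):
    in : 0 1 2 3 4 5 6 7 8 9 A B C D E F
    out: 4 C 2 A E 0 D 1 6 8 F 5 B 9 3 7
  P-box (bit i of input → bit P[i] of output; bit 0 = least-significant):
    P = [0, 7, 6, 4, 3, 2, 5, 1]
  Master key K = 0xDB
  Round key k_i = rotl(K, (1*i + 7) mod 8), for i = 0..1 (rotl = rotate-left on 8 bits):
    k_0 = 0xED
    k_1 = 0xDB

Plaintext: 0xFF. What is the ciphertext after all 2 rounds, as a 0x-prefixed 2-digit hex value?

s_0 = plaintext = 0xFF
s_1 = Round(s_0, k_0) = 0x00
s_2 = Round(s_1, k_1) = 0xBB

0xBB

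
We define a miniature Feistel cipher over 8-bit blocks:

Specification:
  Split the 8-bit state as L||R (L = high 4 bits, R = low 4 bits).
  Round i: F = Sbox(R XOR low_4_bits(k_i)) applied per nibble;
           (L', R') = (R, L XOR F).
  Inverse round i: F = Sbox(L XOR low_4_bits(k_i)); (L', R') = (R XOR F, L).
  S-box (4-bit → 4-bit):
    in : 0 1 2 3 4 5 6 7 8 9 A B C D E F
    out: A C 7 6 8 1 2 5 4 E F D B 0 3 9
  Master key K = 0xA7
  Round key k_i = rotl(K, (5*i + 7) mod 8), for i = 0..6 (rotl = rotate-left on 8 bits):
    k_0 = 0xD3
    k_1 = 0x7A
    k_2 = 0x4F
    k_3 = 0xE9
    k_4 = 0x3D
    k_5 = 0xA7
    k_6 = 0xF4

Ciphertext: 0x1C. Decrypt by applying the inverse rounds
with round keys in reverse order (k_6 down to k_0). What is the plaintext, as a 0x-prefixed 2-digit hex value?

s_0 = ciphertext = 0x1C
s_1 = InvRound(s_0, k_6) = 0xD1
s_2 = InvRound(s_1, k_5) = 0xED
s_3 = InvRound(s_2, k_4) = 0xBE
s_4 = InvRound(s_3, k_3) = 0x9B
s_5 = InvRound(s_4, k_2) = 0x99
s_6 = InvRound(s_5, k_1) = 0xF9
s_7 = InvRound(s_6, k_0) = 0x2F

0x2F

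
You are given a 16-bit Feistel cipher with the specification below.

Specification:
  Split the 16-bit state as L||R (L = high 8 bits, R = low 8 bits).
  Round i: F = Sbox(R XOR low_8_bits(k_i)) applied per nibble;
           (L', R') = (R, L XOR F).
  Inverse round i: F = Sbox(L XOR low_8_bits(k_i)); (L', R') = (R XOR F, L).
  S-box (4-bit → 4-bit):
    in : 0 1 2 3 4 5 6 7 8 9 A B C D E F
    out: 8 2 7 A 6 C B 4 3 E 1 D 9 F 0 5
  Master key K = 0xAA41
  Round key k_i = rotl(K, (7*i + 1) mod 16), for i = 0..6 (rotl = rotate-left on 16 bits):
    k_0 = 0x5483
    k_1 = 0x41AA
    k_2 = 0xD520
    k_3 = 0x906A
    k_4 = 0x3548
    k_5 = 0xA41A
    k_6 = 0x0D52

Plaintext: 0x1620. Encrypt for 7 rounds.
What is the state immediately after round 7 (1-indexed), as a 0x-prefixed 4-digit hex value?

s_0 = plaintext = 0x1620
s_1 = Round(s_0, k_0) = 0x200C
s_2 = Round(s_1, k_1) = 0x0C3B
s_3 = Round(s_2, k_2) = 0x3B21
s_4 = Round(s_3, k_3) = 0x2156
s_5 = Round(s_4, k_4) = 0x5601
s_6 = Round(s_5, k_5) = 0x017B
s_7 = Round(s_6, k_6) = 0x7B7F

0x7B7F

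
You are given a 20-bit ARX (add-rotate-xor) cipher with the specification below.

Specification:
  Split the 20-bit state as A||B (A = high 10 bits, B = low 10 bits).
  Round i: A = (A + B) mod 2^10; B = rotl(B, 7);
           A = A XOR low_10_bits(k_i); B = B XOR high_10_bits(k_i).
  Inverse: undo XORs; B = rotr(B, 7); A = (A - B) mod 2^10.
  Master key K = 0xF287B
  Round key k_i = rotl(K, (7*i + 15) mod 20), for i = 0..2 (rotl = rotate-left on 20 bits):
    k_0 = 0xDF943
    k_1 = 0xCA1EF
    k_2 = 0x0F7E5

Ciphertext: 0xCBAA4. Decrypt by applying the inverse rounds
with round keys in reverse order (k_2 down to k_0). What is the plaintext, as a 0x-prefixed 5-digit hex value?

0x46688

s_0 = ciphertext = 0xCBAA4
s_1 = InvRound(s_0, k_2) = 0xFF8CD
s_2 = InvRound(s_1, k_1) = 0xB8B2F
s_3 = InvRound(s_2, k_0) = 0x46688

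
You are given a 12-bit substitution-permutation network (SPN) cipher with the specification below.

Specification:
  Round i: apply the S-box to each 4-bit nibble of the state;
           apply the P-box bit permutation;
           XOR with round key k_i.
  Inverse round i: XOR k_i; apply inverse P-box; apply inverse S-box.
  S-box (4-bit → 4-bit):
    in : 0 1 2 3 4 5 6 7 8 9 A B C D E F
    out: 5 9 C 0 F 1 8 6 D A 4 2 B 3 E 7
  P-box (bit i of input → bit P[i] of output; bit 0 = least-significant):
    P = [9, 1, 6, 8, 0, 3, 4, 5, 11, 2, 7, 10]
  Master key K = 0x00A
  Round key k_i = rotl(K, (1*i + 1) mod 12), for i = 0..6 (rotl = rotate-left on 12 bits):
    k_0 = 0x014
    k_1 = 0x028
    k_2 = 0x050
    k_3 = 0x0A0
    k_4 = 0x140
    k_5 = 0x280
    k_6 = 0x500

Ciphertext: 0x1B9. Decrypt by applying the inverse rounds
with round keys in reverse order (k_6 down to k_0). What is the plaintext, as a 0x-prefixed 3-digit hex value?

0x8CA

s_0 = ciphertext = 0x1B9
s_1 = InvRound(s_0, k_6) = 0x243
s_2 = InvRound(s_1, k_5) = 0xA57
s_3 = InvRound(s_2, k_4) = 0xD0C
s_4 = InvRound(s_3, k_3) = 0x496
s_5 = InvRound(s_4, k_2) = 0xE37
s_6 = InvRound(s_5, k_1) = 0xCFD
s_7 = InvRound(s_6, k_0) = 0x8CA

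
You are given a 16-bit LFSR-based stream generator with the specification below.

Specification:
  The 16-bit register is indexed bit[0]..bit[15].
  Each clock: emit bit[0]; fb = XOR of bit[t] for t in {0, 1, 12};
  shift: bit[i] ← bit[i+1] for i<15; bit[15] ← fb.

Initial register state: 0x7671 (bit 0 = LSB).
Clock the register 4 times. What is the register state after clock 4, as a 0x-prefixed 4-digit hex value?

reg_0 = 0x7671
clock 1: out=1, reg = 0x3B38
clock 2: out=0, reg = 0x9D9C
clock 3: out=0, reg = 0xCECE
clock 4: out=0, reg = 0xE767

0xE767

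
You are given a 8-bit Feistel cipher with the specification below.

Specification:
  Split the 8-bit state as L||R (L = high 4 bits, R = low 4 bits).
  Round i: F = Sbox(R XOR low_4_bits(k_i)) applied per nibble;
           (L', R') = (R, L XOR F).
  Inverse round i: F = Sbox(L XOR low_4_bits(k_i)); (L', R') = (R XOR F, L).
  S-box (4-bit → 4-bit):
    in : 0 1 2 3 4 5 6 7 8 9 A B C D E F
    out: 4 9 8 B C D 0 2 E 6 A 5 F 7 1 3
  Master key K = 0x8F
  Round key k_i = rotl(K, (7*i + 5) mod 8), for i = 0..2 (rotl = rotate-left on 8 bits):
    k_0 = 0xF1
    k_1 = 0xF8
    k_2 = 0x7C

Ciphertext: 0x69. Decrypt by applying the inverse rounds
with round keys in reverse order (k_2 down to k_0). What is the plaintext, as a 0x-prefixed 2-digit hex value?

s_0 = ciphertext = 0x69
s_1 = InvRound(s_0, k_2) = 0x36
s_2 = InvRound(s_1, k_1) = 0x33
s_3 = InvRound(s_2, k_0) = 0xB3

0xB3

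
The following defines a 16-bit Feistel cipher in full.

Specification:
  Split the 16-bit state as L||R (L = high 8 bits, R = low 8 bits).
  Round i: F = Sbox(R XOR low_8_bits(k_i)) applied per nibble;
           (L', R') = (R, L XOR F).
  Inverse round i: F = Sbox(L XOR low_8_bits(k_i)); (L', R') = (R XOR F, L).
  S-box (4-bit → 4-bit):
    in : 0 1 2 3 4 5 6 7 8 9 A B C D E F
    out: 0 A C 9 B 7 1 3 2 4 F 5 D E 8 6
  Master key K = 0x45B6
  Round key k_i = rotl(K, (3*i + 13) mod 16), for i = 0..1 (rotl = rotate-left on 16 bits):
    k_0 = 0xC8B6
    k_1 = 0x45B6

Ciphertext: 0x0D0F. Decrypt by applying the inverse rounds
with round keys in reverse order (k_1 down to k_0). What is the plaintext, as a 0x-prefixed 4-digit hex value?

s_0 = ciphertext = 0x0D0F
s_1 = InvRound(s_0, k_1) = 0x5A0D
s_2 = InvRound(s_1, k_0) = 0x805A

0x805A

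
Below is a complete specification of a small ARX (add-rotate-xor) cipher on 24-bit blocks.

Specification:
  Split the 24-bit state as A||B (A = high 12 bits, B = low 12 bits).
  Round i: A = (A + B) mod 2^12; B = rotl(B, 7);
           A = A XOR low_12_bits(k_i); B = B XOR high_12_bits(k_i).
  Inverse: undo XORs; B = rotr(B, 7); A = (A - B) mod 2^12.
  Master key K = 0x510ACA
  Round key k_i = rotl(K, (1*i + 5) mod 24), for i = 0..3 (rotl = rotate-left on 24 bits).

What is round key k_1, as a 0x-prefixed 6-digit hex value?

0x42B294

K = 0x510ACA
k_0 = rotl(K, (1*0+5) mod 24) = rotl(K, 5) = 0x21594A
k_1 = rotl(K, (1*1+5) mod 24) = rotl(K, 6) = 0x42B294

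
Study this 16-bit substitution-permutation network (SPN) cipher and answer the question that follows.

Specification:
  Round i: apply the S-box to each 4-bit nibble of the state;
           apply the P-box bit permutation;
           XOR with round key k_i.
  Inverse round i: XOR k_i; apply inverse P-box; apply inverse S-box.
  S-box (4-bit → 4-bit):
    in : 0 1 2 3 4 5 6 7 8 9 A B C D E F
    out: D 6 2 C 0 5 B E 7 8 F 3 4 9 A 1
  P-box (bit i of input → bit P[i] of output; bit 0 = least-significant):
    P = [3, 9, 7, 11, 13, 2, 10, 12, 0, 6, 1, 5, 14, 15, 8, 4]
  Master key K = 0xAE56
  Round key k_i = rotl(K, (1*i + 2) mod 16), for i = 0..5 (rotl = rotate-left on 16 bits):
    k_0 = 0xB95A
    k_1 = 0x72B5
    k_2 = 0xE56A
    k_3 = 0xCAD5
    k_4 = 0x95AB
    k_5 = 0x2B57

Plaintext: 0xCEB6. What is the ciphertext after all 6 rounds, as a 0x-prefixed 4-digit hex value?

s_0 = plaintext = 0xCEB6
s_1 = Round(s_0, k_0) = 0x9236
s_2 = Round(s_1, k_1) = 0x6CED
s_3 = Round(s_2, k_2) = 0x3D74
s_4 = Round(s_3, k_3) = 0xDFE0
s_5 = Round(s_4, k_4) = 0xCD36
s_6 = Round(s_5, k_5) = 0x347E

0x347E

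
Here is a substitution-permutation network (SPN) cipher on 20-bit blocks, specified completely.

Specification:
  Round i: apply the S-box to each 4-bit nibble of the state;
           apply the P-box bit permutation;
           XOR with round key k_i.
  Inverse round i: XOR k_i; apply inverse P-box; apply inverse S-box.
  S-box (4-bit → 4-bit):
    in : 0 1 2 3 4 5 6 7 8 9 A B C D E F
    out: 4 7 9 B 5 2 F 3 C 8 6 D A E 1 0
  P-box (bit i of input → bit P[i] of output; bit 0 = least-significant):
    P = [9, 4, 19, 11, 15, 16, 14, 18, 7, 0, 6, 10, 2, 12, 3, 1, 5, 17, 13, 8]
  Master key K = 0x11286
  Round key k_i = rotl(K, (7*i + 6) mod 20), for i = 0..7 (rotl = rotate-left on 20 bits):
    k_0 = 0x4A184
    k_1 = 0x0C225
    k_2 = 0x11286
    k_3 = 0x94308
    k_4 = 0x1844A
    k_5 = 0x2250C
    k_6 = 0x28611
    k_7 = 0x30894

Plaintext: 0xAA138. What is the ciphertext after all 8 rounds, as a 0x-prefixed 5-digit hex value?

s_0 = plaintext = 0xAA138
s_1 = Round(s_0, k_0) = 0xB194D
s_2 = Round(s_1, k_1) = 0x83F19
s_3 = Round(s_2, k_2) = 0x0EB80
s_4 = Round(s_3, k_3) = 0x527CC
s_5 = Round(s_4, k_4) = 0x68CDD
s_6 = Round(s_5, k_5) = 0xD4837
s_7 = Round(s_6, k_6) = 0x5214D
s_8 = Round(s_7, k_7) = 0x9C043

0x9C043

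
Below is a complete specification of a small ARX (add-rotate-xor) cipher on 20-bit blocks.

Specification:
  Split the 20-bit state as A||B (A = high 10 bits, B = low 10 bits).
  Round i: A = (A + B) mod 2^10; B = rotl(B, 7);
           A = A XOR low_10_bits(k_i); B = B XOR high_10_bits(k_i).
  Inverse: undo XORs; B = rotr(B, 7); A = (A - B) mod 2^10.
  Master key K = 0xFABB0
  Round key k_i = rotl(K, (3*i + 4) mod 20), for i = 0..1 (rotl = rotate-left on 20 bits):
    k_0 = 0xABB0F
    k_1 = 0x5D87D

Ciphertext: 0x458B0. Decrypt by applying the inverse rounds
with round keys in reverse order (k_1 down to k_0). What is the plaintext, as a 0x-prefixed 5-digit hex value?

0xD38E9

s_0 = ciphertext = 0x458B0
s_1 = InvRound(s_0, k_1) = 0xCE233
s_2 = InvRound(s_1, k_0) = 0xD38E9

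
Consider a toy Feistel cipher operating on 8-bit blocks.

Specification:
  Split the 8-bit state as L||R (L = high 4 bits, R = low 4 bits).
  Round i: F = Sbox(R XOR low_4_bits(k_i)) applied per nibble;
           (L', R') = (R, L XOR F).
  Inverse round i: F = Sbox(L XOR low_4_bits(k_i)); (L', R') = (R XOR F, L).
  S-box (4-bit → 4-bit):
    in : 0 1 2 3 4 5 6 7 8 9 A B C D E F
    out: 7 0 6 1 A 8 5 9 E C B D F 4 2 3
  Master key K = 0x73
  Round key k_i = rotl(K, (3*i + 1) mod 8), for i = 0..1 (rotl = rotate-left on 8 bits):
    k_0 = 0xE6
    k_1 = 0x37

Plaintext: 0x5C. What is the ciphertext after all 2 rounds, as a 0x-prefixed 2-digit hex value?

0xE0

s_0 = plaintext = 0x5C
s_1 = Round(s_0, k_0) = 0xCE
s_2 = Round(s_1, k_1) = 0xE0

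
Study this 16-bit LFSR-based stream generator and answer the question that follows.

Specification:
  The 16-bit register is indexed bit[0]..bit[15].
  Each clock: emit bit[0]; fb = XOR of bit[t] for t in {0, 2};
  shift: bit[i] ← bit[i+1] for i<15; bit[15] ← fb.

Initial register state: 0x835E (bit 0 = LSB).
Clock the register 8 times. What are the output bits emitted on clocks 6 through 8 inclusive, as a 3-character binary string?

010

reg_0 = 0x835E
clock 1: out=0, reg = 0xC1AF
clock 2: out=1, reg = 0x60D7
clock 3: out=1, reg = 0x306B
clock 4: out=1, reg = 0x9835
clock 5: out=1, reg = 0x4C1A
clock 6: out=0, reg = 0x260D
clock 7: out=1, reg = 0x1306
clock 8: out=0, reg = 0x8983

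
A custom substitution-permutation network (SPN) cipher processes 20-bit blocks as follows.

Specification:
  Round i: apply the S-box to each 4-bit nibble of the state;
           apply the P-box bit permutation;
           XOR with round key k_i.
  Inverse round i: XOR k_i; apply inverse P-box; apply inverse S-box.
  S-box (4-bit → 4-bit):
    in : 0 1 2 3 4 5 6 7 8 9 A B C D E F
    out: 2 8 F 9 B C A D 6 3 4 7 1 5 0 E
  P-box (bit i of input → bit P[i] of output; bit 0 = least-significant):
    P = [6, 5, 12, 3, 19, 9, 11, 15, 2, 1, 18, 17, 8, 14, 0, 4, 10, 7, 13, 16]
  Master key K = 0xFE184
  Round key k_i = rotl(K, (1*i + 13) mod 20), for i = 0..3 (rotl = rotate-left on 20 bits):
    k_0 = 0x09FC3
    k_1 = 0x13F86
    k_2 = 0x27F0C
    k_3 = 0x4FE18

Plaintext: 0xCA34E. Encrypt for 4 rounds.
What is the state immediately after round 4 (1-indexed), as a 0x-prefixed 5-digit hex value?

s_0 = plaintext = 0xCA34E
s_1 = Round(s_0, k_0) = 0xA19C6
s_2 = Round(s_1, k_1) = 0x91FB8
s_3 = Round(s_2, k_2) = 0xC61BE
s_4 = Round(s_3, k_3) = 0xEB008

0xEB008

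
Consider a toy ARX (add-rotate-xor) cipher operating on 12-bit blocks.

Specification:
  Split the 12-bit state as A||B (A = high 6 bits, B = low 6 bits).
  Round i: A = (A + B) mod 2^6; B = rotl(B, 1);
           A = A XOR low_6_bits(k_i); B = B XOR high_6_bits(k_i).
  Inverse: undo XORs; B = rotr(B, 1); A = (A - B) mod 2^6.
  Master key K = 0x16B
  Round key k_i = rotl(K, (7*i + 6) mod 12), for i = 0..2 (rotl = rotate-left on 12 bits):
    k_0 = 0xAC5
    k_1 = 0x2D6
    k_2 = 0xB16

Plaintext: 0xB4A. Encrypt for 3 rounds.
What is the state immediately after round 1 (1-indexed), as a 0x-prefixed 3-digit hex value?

s_0 = plaintext = 0xB4A
s_1 = Round(s_0, k_0) = 0xCBF
s_2 = Round(s_1, k_1) = 0x9F4
s_3 = Round(s_2, k_2) = 0x345

0xCBF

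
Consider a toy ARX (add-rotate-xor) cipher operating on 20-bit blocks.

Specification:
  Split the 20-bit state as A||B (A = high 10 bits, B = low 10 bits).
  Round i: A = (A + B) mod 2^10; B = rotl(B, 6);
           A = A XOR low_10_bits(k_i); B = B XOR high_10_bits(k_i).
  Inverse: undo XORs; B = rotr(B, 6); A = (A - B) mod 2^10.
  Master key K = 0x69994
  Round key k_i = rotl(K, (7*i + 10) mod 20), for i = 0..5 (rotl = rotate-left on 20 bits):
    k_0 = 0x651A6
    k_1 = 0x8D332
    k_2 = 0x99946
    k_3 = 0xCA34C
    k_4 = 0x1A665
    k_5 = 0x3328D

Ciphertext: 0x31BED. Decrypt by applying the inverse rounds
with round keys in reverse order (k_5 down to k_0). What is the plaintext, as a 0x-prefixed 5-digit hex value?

s_0 = ciphertext = 0x31BED
s_1 = InvRound(s_0, k_5) = 0x0BE1C
s_2 = InvRound(s_1, k_4) = 0xBC759
s_3 = InvRound(s_2, k_3) = 0xAB311
s_4 = InvRound(s_3, k_2) = 0x1D775
s_5 = InvRound(s_4, k_1) = 0xCC815
s_6 = InvRound(s_5, k_0) = 0x9F816

0x9F816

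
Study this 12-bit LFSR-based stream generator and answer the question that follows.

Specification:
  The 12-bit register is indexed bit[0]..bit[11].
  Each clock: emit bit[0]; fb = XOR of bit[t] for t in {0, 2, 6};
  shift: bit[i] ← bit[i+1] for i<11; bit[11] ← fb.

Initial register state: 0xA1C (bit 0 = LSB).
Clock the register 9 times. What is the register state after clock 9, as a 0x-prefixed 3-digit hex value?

0x39D

reg_0 = 0xA1C
clock 1: out=0, reg = 0xD0E
clock 2: out=0, reg = 0xE87
clock 3: out=1, reg = 0x743
clock 4: out=1, reg = 0x3A1
clock 5: out=1, reg = 0x9D0
clock 6: out=0, reg = 0xCE8
clock 7: out=0, reg = 0xE74
clock 8: out=0, reg = 0x73A
clock 9: out=0, reg = 0x39D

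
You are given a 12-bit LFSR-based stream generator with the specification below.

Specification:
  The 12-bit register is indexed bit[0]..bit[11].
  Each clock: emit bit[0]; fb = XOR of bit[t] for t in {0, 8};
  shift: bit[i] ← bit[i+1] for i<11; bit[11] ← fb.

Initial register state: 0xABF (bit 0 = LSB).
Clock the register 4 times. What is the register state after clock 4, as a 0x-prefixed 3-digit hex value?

0x5AB

reg_0 = 0xABF
clock 1: out=1, reg = 0xD5F
clock 2: out=1, reg = 0x6AF
clock 3: out=1, reg = 0xB57
clock 4: out=1, reg = 0x5AB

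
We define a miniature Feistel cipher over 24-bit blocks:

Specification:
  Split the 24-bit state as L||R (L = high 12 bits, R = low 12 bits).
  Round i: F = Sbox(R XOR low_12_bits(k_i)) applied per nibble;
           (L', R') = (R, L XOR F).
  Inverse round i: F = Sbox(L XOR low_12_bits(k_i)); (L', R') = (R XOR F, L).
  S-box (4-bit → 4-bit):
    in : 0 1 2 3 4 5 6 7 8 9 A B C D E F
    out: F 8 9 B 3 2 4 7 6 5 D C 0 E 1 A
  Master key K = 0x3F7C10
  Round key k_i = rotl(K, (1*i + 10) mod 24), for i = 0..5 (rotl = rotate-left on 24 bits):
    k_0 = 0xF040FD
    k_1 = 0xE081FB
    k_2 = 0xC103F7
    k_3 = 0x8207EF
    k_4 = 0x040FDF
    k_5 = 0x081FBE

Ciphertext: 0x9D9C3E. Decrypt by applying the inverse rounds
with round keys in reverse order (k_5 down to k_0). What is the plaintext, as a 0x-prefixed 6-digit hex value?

s_0 = ciphertext = 0x9D9C3E
s_1 = InvRound(s_0, k_5) = 0x8799D9
s_2 = InvRound(s_1, k_4) = 0xE0D879
s_3 = InvRound(s_2, k_3) = 0xD60E0D
s_4 = InvRound(s_3, k_2) = 0xF5AD60
s_5 = InvRound(s_4, k_1) = 0xCB8F5A
s_6 = InvRound(s_5, k_0) = 0xF68CB8

0xF68CB8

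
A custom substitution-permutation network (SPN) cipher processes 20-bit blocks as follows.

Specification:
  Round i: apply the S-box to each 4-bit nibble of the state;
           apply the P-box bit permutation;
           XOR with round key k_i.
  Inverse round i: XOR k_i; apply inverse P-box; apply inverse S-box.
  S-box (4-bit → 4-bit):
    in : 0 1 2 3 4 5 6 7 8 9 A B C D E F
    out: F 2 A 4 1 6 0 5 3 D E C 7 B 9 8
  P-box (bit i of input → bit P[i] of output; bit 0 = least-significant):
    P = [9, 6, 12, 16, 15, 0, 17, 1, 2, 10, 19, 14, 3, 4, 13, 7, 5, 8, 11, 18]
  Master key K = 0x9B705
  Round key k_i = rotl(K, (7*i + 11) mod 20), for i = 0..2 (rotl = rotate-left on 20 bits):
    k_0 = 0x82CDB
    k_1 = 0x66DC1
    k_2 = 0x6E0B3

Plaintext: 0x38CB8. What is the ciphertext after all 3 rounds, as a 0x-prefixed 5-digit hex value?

s_0 = plaintext = 0x38CB8
s_1 = Round(s_0, k_0) = 0x22285
s_2 = Round(s_1, k_1) = 0x2B810
s_3 = Round(s_2, k_2) = 0x3D776

0x3D776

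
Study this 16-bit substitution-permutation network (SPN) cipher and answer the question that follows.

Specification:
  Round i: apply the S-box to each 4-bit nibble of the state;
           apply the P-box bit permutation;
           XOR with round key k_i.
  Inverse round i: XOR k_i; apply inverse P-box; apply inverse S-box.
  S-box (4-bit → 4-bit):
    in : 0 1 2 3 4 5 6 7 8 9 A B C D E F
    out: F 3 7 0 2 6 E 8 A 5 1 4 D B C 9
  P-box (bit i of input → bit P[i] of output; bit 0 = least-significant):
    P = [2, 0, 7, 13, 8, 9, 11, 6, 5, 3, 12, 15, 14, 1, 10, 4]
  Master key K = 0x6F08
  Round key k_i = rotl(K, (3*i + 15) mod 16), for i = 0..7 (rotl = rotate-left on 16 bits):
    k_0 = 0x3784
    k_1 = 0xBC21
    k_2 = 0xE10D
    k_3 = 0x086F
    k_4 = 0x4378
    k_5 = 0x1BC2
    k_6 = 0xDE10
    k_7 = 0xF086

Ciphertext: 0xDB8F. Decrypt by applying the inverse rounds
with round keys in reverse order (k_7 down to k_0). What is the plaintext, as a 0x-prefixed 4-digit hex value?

s_0 = ciphertext = 0xDB8F
s_1 = InvRound(s_0, k_7) = 0x3428
s_2 = InvRound(s_1, k_6) = 0xFD57
s_3 = InvRound(s_2, k_5) = 0xC740
s_4 = InvRound(s_3, k_4) = 0xED33
s_5 = InvRound(s_4, k_3) = 0xC8FF
s_6 = InvRound(s_5, k_2) = 0x8ACE
s_7 = InvRound(s_6, k_1) = 0x5280
s_8 = InvRound(s_7, k_0) = 0x93AF

0x93AF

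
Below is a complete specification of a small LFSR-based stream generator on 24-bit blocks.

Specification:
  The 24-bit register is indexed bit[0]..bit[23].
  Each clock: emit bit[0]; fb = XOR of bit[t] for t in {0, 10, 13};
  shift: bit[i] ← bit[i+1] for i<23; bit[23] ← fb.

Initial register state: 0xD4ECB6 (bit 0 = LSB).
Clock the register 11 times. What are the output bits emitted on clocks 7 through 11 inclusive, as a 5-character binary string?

reg_0 = 0xD4ECB6
clock 1: out=0, reg = 0x6A765B
clock 2: out=1, reg = 0xB53B2D
clock 3: out=1, reg = 0x5A9D96
clock 4: out=0, reg = 0xAD4ECB
clock 5: out=1, reg = 0x56A765
clock 6: out=1, reg = 0xAB53B2
clock 7: out=0, reg = 0x55A9D9
clock 8: out=1, reg = 0x2AD4EC
clock 9: out=0, reg = 0x956A76
clock 10: out=0, reg = 0xCAB53B
clock 11: out=1, reg = 0xE55A9D

01001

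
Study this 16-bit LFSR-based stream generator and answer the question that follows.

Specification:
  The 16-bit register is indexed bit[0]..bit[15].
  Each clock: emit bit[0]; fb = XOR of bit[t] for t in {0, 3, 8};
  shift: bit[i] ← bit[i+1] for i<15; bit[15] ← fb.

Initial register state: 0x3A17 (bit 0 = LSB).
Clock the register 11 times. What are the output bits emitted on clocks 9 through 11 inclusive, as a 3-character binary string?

reg_0 = 0x3A17
clock 1: out=1, reg = 0x9D0B
clock 2: out=1, reg = 0xCE85
clock 3: out=1, reg = 0xE742
clock 4: out=0, reg = 0xF3A1
clock 5: out=1, reg = 0x79D0
clock 6: out=0, reg = 0xBCE8
clock 7: out=0, reg = 0xDE74
clock 8: out=0, reg = 0x6F3A
clock 9: out=0, reg = 0x379D
clock 10: out=1, reg = 0x9BCE
clock 11: out=0, reg = 0x4DE7

010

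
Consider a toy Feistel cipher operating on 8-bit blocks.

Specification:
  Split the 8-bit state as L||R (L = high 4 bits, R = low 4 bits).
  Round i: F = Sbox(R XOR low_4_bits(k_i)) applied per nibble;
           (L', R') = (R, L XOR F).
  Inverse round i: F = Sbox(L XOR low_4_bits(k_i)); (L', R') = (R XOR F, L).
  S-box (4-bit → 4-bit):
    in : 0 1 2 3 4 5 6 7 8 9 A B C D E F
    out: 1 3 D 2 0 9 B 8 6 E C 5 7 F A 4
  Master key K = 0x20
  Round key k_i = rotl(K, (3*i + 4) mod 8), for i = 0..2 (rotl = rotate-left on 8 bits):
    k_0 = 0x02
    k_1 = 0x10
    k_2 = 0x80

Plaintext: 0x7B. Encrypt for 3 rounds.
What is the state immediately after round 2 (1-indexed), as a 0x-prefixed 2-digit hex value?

0x95

s_0 = plaintext = 0x7B
s_1 = Round(s_0, k_0) = 0xB9
s_2 = Round(s_1, k_1) = 0x95
s_3 = Round(s_2, k_2) = 0x50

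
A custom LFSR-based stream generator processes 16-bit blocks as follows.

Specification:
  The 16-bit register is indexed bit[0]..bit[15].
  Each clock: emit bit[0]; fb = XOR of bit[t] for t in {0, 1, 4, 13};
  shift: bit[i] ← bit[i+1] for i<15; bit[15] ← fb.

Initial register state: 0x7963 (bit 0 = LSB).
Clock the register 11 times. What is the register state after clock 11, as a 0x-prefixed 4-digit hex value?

0xF7EF

reg_0 = 0x7963
clock 1: out=1, reg = 0xBCB1
clock 2: out=1, reg = 0xDE58
clock 3: out=0, reg = 0xEF2C
clock 4: out=0, reg = 0xF796
clock 5: out=0, reg = 0xFBCB
clock 6: out=1, reg = 0xFDE5
clock 7: out=1, reg = 0x7EF2
clock 8: out=0, reg = 0xBF79
clock 9: out=1, reg = 0xDFBC
clock 10: out=0, reg = 0xEFDE
clock 11: out=0, reg = 0xF7EF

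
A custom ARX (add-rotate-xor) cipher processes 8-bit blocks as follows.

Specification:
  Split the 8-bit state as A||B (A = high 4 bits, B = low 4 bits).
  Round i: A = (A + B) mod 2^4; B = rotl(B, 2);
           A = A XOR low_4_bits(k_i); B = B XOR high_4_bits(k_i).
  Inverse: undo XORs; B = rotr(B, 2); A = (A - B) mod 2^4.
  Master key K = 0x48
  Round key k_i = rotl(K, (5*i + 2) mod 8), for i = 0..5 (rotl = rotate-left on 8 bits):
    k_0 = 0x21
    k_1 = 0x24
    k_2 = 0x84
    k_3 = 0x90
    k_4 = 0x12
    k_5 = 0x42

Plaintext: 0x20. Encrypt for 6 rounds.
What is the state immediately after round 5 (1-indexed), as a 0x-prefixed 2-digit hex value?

0x05

s_0 = plaintext = 0x20
s_1 = Round(s_0, k_0) = 0x32
s_2 = Round(s_1, k_1) = 0x1A
s_3 = Round(s_2, k_2) = 0xF2
s_4 = Round(s_3, k_3) = 0x11
s_5 = Round(s_4, k_4) = 0x05
s_6 = Round(s_5, k_5) = 0x71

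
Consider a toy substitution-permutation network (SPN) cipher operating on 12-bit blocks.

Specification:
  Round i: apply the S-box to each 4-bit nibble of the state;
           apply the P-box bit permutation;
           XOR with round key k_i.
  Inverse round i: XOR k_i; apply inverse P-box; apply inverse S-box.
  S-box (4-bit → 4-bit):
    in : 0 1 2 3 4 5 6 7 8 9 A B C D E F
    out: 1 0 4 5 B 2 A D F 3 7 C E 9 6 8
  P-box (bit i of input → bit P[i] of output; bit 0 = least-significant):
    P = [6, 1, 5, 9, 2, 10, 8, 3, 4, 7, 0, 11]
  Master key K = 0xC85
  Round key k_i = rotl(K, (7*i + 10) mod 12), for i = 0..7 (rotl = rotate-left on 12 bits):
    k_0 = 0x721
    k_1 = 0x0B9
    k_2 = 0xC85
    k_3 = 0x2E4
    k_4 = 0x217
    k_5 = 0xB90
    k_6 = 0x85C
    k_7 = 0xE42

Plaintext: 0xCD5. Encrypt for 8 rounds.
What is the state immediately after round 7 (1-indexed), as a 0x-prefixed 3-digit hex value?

0xA96

s_0 = plaintext = 0xCD5
s_1 = Round(s_0, k_0) = 0xFAE
s_2 = Round(s_1, k_1) = 0xD9F
s_3 = Round(s_2, k_2) = 0x291
s_4 = Round(s_3, k_3) = 0x6E1
s_5 = Round(s_4, k_4) = 0xF97
s_6 = Round(s_5, k_5) = 0x5F4
s_7 = Round(s_6, k_6) = 0xA96
s_8 = Round(s_7, k_7) = 0x8D5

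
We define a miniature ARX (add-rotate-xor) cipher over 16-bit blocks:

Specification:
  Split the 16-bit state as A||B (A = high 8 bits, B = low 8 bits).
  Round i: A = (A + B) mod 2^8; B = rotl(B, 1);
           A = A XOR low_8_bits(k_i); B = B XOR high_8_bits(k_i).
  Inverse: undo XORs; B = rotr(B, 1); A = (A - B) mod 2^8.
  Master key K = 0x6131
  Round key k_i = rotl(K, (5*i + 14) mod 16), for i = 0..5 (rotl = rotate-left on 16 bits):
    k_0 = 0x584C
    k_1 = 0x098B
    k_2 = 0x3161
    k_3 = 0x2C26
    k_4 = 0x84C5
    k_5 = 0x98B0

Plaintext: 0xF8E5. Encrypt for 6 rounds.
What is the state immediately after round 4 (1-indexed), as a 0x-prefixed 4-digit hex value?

s_0 = plaintext = 0xF8E5
s_1 = Round(s_0, k_0) = 0x9193
s_2 = Round(s_1, k_1) = 0xAF2E
s_3 = Round(s_2, k_2) = 0xBC6D
s_4 = Round(s_3, k_3) = 0x0FF6
s_5 = Round(s_4, k_4) = 0xC069
s_6 = Round(s_5, k_5) = 0x994A

0x0FF6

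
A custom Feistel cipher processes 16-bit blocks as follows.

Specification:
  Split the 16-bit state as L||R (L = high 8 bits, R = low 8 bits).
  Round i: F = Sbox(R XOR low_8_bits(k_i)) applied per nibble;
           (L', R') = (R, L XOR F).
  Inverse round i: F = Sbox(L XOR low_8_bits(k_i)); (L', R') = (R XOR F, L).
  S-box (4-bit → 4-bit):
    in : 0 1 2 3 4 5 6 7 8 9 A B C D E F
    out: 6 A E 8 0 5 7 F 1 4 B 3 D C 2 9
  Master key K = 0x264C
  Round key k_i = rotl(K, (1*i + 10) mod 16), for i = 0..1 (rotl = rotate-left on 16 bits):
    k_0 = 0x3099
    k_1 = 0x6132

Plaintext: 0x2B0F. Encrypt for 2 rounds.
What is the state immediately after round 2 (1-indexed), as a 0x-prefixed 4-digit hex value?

0x6C5D

s_0 = plaintext = 0x2B0F
s_1 = Round(s_0, k_0) = 0x0F6C
s_2 = Round(s_1, k_1) = 0x6C5D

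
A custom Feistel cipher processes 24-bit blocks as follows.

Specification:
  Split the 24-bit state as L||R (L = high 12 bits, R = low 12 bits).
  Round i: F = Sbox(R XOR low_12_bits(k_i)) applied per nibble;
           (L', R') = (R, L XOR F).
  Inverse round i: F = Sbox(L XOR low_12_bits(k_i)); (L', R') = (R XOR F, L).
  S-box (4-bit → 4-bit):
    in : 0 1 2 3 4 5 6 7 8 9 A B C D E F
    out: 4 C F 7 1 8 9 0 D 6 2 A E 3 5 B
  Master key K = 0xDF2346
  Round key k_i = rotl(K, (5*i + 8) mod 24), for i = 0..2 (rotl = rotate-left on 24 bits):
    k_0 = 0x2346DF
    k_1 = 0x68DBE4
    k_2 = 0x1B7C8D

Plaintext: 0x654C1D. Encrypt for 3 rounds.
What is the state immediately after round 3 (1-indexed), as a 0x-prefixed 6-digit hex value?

s_0 = plaintext = 0x654C1D
s_1 = Round(s_0, k_0) = 0xC1D4BB
s_2 = Round(s_1, k_1) = 0x4BB796
s_3 = Round(s_2, k_2) = 0x796E71

0x796E71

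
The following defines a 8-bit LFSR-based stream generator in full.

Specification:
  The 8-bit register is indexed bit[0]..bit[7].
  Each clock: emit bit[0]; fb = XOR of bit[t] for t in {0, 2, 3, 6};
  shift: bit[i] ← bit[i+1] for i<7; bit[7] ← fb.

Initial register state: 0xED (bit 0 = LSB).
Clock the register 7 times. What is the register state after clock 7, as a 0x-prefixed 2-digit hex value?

0xD1

reg_0 = 0xED
clock 1: out=1, reg = 0x76
clock 2: out=0, reg = 0x3B
clock 3: out=1, reg = 0x1D
clock 4: out=1, reg = 0x8E
clock 5: out=0, reg = 0x47
clock 6: out=1, reg = 0xA3
clock 7: out=1, reg = 0xD1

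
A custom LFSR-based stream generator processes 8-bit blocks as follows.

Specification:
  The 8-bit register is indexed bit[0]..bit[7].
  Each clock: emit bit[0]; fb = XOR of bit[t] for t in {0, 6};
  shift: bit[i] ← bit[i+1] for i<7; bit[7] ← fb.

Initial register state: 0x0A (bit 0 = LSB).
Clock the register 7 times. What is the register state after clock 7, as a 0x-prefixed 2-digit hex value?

reg_0 = 0x0A
clock 1: out=0, reg = 0x05
clock 2: out=1, reg = 0x82
clock 3: out=0, reg = 0x41
clock 4: out=1, reg = 0x20
clock 5: out=0, reg = 0x10
clock 6: out=0, reg = 0x08
clock 7: out=0, reg = 0x04

0x04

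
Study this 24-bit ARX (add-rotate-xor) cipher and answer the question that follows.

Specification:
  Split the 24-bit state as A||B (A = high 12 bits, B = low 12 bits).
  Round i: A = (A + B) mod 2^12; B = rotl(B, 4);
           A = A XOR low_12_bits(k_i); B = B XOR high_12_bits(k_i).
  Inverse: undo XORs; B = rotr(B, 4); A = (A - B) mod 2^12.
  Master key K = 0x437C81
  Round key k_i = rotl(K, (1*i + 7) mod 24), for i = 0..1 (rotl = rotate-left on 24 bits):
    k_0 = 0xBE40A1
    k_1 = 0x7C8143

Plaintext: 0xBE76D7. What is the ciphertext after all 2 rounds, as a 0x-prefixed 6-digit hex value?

s_0 = plaintext = 0xBE76D7
s_1 = Round(s_0, k_0) = 0x21F692
s_2 = Round(s_1, k_1) = 0x9F2EEE

0x9F2EEE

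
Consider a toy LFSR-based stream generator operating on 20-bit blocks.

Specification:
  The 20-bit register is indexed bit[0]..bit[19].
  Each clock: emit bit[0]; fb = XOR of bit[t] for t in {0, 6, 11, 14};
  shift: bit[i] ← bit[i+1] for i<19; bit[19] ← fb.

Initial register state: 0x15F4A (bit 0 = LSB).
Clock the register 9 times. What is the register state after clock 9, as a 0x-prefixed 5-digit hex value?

reg_0 = 0x15F4A
clock 1: out=0, reg = 0x8AFA5
clock 2: out=1, reg = 0x457D2
clock 3: out=0, reg = 0x22BE9
clock 4: out=1, reg = 0x915F4
clock 5: out=0, reg = 0xC8AFA
clock 6: out=0, reg = 0x6457D
clock 7: out=1, reg = 0xB22BE
clock 8: out=0, reg = 0x5915F
clock 9: out=1, reg = 0x2C8AF

0x2C8AF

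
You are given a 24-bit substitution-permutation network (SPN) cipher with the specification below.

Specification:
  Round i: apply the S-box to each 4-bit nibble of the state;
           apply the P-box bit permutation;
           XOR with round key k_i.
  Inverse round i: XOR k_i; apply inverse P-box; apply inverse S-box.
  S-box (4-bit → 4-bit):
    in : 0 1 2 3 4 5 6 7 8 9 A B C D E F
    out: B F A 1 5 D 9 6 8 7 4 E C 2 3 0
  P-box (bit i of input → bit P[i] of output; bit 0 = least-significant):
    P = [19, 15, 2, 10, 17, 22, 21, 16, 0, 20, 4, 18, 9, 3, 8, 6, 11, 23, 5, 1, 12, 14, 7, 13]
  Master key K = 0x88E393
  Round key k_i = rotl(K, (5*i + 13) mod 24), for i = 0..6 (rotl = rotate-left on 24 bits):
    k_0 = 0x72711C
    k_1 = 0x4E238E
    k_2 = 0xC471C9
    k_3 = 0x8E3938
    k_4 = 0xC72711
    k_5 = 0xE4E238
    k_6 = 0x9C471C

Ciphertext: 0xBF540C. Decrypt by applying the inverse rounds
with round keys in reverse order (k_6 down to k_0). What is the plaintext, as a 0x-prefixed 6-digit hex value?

s_0 = ciphertext = 0xBF540C
s_1 = InvRound(s_0, k_6) = 0x3F4A5F
s_2 = InvRound(s_1, k_5) = 0x818E09
s_3 = InvRound(s_2, k_4) = 0x837CED
s_4 = InvRound(s_3, k_3) = 0x7FC585
s_5 = InvRound(s_4, k_2) = 0x6D2D51
s_6 = InvRound(s_5, k_1) = 0xA6045C
s_7 = InvRound(s_6, k_0) = 0x0DC2D8

0x0DC2D8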